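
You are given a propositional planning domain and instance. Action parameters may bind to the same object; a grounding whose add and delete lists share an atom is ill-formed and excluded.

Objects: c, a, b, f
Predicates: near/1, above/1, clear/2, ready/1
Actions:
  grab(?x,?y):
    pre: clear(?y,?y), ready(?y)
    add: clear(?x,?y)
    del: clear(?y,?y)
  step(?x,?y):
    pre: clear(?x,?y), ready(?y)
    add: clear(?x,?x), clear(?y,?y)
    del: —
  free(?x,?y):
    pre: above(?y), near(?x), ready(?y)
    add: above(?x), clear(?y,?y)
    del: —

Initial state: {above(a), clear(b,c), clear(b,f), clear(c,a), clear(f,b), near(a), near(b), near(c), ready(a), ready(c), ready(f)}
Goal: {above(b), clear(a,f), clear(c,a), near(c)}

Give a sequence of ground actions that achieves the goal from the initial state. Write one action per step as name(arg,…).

step(b,f); grab(a,f); free(b,a)

1. step(b,f)  →  {above(a), clear(b,b), clear(b,c), clear(b,f), clear(c,a), clear(f,b), clear(f,f), near(a), near(b), near(c), ready(a), ready(c), ready(f)}
2. grab(a,f)  →  {above(a), clear(a,f), clear(b,b), clear(b,c), clear(b,f), clear(c,a), clear(f,b), near(a), near(b), near(c), ready(a), ready(c), ready(f)}
3. free(b,a)  →  {above(a), above(b), clear(a,a), clear(a,f), clear(b,b), clear(b,c), clear(b,f), clear(c,a), clear(f,b), near(a), near(b), near(c), ready(a), ready(c), ready(f)}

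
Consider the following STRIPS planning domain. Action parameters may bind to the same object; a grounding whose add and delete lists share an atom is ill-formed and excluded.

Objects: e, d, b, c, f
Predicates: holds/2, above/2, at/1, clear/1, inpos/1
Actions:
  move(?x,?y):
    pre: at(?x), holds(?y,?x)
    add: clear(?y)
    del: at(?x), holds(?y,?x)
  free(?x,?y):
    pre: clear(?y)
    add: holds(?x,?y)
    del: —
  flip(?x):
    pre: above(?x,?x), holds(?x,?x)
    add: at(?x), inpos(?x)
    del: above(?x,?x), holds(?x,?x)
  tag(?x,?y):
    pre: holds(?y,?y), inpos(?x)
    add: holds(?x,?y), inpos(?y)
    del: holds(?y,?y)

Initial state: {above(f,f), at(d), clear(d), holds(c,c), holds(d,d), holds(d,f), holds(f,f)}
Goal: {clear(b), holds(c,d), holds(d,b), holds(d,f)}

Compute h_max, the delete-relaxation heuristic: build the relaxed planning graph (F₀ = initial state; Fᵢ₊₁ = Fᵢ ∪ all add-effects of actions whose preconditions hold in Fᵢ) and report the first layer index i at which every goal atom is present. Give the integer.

F0 = init (7 atoms)
F1 = F0 ∪ {at(f), holds(b,d), holds(c,d), holds(e,d), holds(f,d), inpos(f)}  (13 atoms)
F2 = F1 ∪ {clear(b), clear(c), clear(e), clear(f), holds(f,c), inpos(c), inpos(d)}  (20 atoms)
F3 = F2 ∪ {holds(b,b), holds(b,c), holds(b,e), holds(b,f), holds(c,b), holds(c,e), holds(c,f), holds(d,b), holds(d,c), holds(d,e), holds(e,b), holds(e,c), holds(e,e), holds(e,f), holds(f,b), holds(f,e)}  (36 atoms)
goal ⊆ F3  ⇒  h_max = 3

3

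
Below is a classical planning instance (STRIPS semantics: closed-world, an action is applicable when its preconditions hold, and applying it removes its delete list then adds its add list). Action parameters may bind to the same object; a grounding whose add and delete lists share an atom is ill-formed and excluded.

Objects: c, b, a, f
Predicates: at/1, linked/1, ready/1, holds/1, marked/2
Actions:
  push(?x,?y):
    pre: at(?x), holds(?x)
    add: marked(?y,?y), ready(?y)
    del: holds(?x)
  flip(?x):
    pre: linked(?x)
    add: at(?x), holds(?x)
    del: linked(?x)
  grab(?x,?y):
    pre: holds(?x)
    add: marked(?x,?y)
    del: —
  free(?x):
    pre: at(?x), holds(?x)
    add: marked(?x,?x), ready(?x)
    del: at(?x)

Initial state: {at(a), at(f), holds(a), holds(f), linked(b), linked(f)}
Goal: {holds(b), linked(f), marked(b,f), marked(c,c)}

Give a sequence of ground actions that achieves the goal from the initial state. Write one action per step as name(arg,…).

1. push(a,c)  →  {at(a), at(f), holds(f), linked(b), linked(f), marked(c,c), ready(c)}
2. flip(b)  →  {at(a), at(b), at(f), holds(b), holds(f), linked(f), marked(c,c), ready(c)}
3. grab(b,f)  →  {at(a), at(b), at(f), holds(b), holds(f), linked(f), marked(b,f), marked(c,c), ready(c)}

push(a,c); flip(b); grab(b,f)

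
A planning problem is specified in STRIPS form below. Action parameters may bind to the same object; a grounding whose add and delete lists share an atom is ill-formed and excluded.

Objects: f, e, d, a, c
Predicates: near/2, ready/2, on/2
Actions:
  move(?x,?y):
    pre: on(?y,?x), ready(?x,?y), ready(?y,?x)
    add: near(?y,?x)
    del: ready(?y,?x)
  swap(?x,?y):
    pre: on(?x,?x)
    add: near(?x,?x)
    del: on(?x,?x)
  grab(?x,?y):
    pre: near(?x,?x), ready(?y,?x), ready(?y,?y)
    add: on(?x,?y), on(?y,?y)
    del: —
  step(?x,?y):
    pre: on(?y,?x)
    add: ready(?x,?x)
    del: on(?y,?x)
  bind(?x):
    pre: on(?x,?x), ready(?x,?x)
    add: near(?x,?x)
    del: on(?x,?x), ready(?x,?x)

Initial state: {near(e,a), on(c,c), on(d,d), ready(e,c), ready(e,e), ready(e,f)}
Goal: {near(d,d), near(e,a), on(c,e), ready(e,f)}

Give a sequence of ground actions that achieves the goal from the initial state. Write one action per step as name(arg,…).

1. swap(d,f)  →  {near(d,d), near(e,a), on(c,c), ready(e,c), ready(e,e), ready(e,f)}
2. swap(c,f)  →  {near(c,c), near(d,d), near(e,a), ready(e,c), ready(e,e), ready(e,f)}
3. grab(c,e)  →  {near(c,c), near(d,d), near(e,a), on(c,e), on(e,e), ready(e,c), ready(e,e), ready(e,f)}

swap(d,f); swap(c,f); grab(c,e)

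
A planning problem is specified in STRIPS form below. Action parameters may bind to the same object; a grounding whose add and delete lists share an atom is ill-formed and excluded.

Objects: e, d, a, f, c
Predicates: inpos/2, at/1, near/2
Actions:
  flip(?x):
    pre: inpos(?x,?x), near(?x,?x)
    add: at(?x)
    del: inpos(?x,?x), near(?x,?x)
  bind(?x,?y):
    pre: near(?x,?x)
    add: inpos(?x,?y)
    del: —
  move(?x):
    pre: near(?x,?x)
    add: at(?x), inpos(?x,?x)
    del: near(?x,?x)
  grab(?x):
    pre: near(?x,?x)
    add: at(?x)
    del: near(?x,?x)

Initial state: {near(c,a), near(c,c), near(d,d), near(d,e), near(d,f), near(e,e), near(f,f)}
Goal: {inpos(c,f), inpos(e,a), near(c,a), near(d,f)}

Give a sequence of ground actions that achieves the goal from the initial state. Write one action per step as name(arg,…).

bind(e,a); bind(c,f)

1. bind(e,a)  →  {inpos(e,a), near(c,a), near(c,c), near(d,d), near(d,e), near(d,f), near(e,e), near(f,f)}
2. bind(c,f)  →  {inpos(c,f), inpos(e,a), near(c,a), near(c,c), near(d,d), near(d,e), near(d,f), near(e,e), near(f,f)}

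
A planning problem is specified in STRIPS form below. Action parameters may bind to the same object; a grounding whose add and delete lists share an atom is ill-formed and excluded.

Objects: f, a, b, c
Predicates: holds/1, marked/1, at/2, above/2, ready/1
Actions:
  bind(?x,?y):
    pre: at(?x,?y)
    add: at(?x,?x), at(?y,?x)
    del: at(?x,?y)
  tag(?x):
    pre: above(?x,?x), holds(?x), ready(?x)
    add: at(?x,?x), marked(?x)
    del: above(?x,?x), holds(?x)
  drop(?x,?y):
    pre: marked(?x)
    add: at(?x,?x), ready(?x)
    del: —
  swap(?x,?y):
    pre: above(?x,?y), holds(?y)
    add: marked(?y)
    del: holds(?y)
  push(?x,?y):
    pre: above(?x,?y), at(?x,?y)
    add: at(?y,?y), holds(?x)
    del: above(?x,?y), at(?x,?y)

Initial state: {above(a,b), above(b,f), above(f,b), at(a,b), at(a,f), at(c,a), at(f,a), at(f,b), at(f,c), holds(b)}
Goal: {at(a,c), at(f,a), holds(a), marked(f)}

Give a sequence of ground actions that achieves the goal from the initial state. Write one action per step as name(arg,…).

1. bind(c,a)  →  {above(a,b), above(b,f), above(f,b), at(a,b), at(a,c), at(a,f), at(c,c), at(f,a), at(f,b), at(f,c), holds(b)}
2. push(f,b)  →  {above(a,b), above(b,f), at(a,b), at(a,c), at(a,f), at(b,b), at(c,c), at(f,a), at(f,c), holds(b), holds(f)}
3. swap(b,f)  →  {above(a,b), above(b,f), at(a,b), at(a,c), at(a,f), at(b,b), at(c,c), at(f,a), at(f,c), holds(b), marked(f)}
4. push(a,b)  →  {above(b,f), at(a,c), at(a,f), at(b,b), at(c,c), at(f,a), at(f,c), holds(a), holds(b), marked(f)}

bind(c,a); push(f,b); swap(b,f); push(a,b)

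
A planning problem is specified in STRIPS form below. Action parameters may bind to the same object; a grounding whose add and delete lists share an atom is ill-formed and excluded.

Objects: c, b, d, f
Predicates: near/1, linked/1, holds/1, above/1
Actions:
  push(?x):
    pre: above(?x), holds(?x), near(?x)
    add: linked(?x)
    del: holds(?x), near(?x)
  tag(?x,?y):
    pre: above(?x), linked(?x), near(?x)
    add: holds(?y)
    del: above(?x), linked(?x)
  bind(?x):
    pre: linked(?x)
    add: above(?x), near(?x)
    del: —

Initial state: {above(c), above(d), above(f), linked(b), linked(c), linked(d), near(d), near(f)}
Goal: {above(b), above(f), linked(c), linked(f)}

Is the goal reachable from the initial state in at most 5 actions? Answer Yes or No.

1. tag(d,f)  →  {above(c), above(f), holds(f), linked(b), linked(c), near(d), near(f)}
2. push(f)  →  {above(c), above(f), linked(b), linked(c), linked(f), near(d)}
3. bind(b)  →  {above(b), above(c), above(f), linked(b), linked(c), linked(f), near(b), near(d)}
optimal plan length = 3; 3 ≤ 5

Yes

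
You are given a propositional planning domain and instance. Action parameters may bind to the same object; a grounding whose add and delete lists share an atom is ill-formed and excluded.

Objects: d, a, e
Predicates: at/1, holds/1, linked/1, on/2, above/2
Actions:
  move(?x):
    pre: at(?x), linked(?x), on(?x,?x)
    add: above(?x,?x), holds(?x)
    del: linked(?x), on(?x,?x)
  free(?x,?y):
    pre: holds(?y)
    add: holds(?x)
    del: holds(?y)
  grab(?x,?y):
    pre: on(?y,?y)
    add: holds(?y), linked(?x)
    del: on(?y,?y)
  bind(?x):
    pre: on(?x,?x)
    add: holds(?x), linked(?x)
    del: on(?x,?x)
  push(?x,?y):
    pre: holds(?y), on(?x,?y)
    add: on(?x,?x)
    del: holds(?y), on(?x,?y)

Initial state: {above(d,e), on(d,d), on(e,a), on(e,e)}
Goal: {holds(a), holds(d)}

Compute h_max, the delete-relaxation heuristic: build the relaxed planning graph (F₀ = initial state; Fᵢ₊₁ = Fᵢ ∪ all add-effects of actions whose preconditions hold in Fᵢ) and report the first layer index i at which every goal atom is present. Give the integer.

2

F0 = init (4 atoms)
F1 = F0 ∪ {holds(d), holds(e), linked(a), linked(d), linked(e)}  (9 atoms)
F2 = F1 ∪ {holds(a)}  (10 atoms)
goal ⊆ F2  ⇒  h_max = 2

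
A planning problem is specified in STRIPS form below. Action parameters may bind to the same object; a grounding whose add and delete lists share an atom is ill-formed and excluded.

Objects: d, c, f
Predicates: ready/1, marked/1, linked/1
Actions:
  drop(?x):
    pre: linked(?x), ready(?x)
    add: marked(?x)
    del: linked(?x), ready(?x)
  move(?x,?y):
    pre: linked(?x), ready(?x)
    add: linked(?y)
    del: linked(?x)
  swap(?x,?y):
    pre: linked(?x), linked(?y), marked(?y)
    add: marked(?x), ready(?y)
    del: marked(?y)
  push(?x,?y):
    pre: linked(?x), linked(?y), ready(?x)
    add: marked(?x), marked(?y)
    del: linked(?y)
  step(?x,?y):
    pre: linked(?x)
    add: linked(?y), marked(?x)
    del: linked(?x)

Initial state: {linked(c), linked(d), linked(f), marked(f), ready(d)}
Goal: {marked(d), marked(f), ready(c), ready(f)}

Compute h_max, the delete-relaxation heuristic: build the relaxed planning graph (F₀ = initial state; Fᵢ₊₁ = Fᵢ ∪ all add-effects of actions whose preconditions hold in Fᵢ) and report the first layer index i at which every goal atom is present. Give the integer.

F0 = init (5 atoms)
F1 = F0 ∪ {marked(c), marked(d), ready(f)}  (8 atoms)
F2 = F1 ∪ {ready(c)}  (9 atoms)
goal ⊆ F2  ⇒  h_max = 2

2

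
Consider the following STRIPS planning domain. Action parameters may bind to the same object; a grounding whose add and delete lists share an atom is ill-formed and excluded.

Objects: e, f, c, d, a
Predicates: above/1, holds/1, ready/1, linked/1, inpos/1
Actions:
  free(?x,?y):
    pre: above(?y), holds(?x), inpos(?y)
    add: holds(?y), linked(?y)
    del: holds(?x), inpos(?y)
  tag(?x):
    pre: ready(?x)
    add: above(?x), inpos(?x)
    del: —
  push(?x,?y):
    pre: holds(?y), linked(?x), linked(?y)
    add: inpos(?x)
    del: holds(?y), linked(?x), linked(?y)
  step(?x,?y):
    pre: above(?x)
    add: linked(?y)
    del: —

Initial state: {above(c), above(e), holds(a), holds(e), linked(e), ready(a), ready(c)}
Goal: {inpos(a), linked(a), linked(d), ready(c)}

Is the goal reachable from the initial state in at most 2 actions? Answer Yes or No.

1. tag(a)  →  {above(a), above(c), above(e), holds(a), holds(e), inpos(a), linked(e), ready(a), ready(c)}
2. step(e,d)  →  {above(a), above(c), above(e), holds(a), holds(e), inpos(a), linked(d), linked(e), ready(a), ready(c)}
3. step(e,a)  →  {above(a), above(c), above(e), holds(a), holds(e), inpos(a), linked(a), linked(d), linked(e), ready(a), ready(c)}
optimal plan length = 3; 3 > 2

No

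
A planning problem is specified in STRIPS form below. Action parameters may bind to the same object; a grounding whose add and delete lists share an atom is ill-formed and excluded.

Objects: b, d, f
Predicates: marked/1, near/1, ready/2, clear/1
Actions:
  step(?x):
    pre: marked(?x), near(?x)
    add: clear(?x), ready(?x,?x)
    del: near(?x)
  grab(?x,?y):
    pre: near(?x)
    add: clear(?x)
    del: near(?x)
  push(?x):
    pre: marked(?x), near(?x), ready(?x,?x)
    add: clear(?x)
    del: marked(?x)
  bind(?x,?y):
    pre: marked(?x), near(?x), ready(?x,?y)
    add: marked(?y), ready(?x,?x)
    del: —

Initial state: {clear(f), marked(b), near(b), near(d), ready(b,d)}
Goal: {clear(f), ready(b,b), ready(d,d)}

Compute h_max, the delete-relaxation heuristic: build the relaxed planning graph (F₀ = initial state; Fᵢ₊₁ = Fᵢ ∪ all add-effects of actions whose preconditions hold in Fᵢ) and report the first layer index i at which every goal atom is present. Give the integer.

2

F0 = init (5 atoms)
F1 = F0 ∪ {clear(b), clear(d), marked(d), ready(b,b)}  (9 atoms)
F2 = F1 ∪ {ready(d,d)}  (10 atoms)
goal ⊆ F2  ⇒  h_max = 2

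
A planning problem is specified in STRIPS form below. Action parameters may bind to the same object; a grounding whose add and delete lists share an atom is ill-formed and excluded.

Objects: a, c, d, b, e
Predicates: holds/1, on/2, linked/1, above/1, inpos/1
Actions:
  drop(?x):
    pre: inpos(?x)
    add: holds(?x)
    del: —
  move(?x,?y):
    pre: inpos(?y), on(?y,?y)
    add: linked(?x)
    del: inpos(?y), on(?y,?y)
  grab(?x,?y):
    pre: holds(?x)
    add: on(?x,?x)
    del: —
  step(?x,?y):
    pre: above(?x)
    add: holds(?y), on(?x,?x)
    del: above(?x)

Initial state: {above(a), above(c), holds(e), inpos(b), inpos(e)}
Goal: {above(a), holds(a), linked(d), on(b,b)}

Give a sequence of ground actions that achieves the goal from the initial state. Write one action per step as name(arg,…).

drop(b); grab(b,a); move(d,b); grab(b,a); step(c,a)

1. drop(b)  →  {above(a), above(c), holds(b), holds(e), inpos(b), inpos(e)}
2. grab(b,a)  →  {above(a), above(c), holds(b), holds(e), inpos(b), inpos(e), on(b,b)}
3. move(d,b)  →  {above(a), above(c), holds(b), holds(e), inpos(e), linked(d)}
4. grab(b,a)  →  {above(a), above(c), holds(b), holds(e), inpos(e), linked(d), on(b,b)}
5. step(c,a)  →  {above(a), holds(a), holds(b), holds(e), inpos(e), linked(d), on(b,b), on(c,c)}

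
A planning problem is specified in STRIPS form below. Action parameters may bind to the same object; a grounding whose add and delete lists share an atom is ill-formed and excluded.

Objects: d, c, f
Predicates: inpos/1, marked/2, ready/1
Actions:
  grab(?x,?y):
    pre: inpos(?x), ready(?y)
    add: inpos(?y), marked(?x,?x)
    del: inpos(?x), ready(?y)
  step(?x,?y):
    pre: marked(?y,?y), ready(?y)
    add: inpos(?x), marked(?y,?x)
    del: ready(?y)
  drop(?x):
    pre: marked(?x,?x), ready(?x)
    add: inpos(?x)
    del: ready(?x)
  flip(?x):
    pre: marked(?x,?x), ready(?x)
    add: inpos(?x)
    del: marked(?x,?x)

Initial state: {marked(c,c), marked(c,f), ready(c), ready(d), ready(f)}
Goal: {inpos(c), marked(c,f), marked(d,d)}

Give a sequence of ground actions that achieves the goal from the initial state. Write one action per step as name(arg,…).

step(d,c); grab(d,f); step(c,d)

1. step(d,c)  →  {inpos(d), marked(c,c), marked(c,d), marked(c,f), ready(d), ready(f)}
2. grab(d,f)  →  {inpos(f), marked(c,c), marked(c,d), marked(c,f), marked(d,d), ready(d)}
3. step(c,d)  →  {inpos(c), inpos(f), marked(c,c), marked(c,d), marked(c,f), marked(d,c), marked(d,d)}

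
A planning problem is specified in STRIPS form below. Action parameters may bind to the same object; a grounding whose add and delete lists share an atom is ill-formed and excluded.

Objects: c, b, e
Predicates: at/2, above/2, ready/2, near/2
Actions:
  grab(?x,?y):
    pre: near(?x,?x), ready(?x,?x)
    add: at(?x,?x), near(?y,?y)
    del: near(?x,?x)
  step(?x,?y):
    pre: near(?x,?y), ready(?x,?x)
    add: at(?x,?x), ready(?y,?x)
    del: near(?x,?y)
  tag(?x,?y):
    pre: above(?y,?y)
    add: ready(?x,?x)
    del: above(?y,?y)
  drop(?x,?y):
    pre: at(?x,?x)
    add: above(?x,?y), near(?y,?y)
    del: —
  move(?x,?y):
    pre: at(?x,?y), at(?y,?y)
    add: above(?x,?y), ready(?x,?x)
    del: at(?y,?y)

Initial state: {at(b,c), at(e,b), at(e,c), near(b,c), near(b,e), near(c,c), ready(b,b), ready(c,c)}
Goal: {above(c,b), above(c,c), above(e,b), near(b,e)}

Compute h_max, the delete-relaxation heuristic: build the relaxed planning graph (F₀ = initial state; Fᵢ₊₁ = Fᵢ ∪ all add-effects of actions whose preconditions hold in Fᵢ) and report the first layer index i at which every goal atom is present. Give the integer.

2

F0 = init (8 atoms)
F1 = F0 ∪ {at(b,b), at(c,c), near(b,b), near(e,e), ready(c,b), ready(e,b)}  (14 atoms)
F2 = F1 ∪ {above(b,b), above(b,c), above(b,e), above(c,b), above(c,c), above(c,e), above(e,b), above(e,c), ready(e,e)}  (23 atoms)
goal ⊆ F2  ⇒  h_max = 2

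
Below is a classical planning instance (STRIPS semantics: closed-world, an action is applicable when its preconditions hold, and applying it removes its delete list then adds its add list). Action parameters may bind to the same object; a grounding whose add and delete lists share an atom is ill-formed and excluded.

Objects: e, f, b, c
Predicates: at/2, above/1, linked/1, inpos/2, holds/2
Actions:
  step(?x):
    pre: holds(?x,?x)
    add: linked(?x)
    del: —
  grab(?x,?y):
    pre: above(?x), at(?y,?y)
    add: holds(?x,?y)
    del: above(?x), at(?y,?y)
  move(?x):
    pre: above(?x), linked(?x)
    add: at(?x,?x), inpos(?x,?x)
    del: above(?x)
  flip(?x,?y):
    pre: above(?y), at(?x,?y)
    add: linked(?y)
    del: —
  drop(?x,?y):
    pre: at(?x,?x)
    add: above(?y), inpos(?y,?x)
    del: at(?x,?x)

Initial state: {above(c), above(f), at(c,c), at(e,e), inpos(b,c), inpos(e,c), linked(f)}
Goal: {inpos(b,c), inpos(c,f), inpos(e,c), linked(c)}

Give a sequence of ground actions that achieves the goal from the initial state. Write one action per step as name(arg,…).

1. move(f)  →  {above(c), at(c,c), at(e,e), at(f,f), inpos(b,c), inpos(e,c), inpos(f,f), linked(f)}
2. flip(c,c)  →  {above(c), at(c,c), at(e,e), at(f,f), inpos(b,c), inpos(e,c), inpos(f,f), linked(c), linked(f)}
3. drop(f,c)  →  {above(c), at(c,c), at(e,e), inpos(b,c), inpos(c,f), inpos(e,c), inpos(f,f), linked(c), linked(f)}

move(f); flip(c,c); drop(f,c)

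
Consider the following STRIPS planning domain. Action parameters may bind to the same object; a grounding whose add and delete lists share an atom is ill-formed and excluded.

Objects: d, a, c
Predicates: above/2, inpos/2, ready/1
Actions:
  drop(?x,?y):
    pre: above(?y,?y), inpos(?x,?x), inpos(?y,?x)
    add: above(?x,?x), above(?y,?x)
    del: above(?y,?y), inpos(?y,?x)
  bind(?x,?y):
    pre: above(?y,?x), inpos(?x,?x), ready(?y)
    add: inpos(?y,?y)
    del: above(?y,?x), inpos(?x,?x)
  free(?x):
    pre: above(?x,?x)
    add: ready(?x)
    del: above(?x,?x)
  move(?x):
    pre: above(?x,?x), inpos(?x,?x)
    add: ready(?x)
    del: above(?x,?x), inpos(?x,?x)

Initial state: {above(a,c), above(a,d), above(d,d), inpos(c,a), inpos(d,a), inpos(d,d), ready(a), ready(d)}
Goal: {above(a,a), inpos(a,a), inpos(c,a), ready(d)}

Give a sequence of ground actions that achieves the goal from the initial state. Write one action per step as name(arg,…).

1. bind(d,a)  →  {above(a,c), above(d,d), inpos(a,a), inpos(c,a), inpos(d,a), ready(a), ready(d)}
2. drop(a,d)  →  {above(a,a), above(a,c), above(d,a), inpos(a,a), inpos(c,a), ready(a), ready(d)}

bind(d,a); drop(a,d)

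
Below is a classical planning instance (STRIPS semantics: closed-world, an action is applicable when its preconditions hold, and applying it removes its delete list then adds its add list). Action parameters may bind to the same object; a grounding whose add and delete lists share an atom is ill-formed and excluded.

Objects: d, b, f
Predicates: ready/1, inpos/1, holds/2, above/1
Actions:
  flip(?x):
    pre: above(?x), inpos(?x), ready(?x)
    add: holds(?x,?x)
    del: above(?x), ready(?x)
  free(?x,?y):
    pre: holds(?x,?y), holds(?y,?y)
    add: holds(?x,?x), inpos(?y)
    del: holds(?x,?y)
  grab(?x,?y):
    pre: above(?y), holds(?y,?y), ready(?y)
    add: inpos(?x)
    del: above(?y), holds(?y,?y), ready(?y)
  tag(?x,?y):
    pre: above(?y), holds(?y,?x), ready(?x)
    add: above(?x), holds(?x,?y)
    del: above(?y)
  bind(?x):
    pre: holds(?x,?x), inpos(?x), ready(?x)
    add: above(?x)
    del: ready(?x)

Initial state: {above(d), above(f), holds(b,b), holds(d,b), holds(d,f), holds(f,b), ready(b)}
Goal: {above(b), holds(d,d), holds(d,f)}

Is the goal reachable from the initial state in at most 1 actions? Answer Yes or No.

1. free(d,b)  →  {above(d), above(f), holds(b,b), holds(d,d), holds(d,f), holds(f,b), inpos(b), ready(b)}
2. tag(b,f)  →  {above(b), above(d), holds(b,b), holds(b,f), holds(d,d), holds(d,f), holds(f,b), inpos(b), ready(b)}
optimal plan length = 2; 2 > 1

No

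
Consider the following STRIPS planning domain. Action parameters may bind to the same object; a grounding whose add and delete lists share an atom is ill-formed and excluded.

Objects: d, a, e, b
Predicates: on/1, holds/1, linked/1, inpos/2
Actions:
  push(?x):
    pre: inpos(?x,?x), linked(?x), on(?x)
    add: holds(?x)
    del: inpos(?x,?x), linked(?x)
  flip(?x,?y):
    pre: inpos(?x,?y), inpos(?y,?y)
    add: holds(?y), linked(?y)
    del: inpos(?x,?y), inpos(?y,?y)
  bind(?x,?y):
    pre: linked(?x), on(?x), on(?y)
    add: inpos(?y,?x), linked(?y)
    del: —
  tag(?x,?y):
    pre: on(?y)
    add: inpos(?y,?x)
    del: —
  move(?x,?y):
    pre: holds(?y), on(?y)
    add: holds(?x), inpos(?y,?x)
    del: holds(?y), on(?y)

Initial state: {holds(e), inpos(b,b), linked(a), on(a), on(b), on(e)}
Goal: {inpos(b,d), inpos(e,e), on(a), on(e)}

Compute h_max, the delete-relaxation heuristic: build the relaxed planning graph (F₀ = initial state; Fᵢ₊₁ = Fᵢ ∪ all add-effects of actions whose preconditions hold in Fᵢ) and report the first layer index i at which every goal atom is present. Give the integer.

1

F0 = init (6 atoms)
F1 = F0 ∪ {holds(a), holds(b), holds(d), inpos(a,a), inpos(a,b), inpos(a,d), inpos(a,e), inpos(b,a), inpos(b,d), inpos(b,e), inpos(e,a), inpos(e,b), inpos(e,d), inpos(e,e), linked(b), linked(e)}  (22 atoms)
goal ⊆ F1  ⇒  h_max = 1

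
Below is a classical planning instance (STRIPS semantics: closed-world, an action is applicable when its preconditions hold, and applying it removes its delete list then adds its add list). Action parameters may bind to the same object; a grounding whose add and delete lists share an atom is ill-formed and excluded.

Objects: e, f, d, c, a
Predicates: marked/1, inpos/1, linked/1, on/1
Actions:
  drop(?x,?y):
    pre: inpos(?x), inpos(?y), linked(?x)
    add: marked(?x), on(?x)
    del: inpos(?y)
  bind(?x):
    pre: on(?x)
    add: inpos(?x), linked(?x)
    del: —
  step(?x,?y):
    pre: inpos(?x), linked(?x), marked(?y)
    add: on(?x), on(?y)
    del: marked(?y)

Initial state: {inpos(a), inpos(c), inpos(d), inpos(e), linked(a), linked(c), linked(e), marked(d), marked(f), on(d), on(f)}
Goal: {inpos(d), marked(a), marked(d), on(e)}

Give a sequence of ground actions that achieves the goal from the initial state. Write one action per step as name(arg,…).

drop(e,e); drop(a,c)

1. drop(e,e)  →  {inpos(a), inpos(c), inpos(d), linked(a), linked(c), linked(e), marked(d), marked(e), marked(f), on(d), on(e), on(f)}
2. drop(a,c)  →  {inpos(a), inpos(d), linked(a), linked(c), linked(e), marked(a), marked(d), marked(e), marked(f), on(a), on(d), on(e), on(f)}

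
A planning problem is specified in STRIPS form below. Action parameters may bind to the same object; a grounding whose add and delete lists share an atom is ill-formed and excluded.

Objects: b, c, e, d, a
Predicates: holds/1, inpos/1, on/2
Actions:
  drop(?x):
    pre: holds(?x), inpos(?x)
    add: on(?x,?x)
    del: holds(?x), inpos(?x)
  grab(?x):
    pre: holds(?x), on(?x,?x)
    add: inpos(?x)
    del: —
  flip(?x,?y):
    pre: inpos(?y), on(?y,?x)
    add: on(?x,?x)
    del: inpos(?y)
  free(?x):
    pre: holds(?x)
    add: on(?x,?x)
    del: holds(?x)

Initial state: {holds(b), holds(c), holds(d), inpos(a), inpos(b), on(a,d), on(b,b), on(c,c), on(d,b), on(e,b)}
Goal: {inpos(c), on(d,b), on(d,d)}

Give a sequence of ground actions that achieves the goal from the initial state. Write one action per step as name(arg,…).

grab(c); flip(d,a)

1. grab(c)  →  {holds(b), holds(c), holds(d), inpos(a), inpos(b), inpos(c), on(a,d), on(b,b), on(c,c), on(d,b), on(e,b)}
2. flip(d,a)  →  {holds(b), holds(c), holds(d), inpos(b), inpos(c), on(a,d), on(b,b), on(c,c), on(d,b), on(d,d), on(e,b)}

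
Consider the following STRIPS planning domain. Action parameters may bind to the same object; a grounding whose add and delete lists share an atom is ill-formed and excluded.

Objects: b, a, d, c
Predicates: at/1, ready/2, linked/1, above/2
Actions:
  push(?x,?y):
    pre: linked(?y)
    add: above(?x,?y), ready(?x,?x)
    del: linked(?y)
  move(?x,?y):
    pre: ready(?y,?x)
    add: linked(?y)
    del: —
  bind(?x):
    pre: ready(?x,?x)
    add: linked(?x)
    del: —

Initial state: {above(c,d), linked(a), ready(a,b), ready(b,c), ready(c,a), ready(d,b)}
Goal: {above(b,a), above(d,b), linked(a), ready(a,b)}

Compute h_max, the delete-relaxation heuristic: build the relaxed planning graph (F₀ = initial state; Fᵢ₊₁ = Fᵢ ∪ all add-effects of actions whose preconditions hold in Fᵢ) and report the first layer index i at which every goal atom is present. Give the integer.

F0 = init (6 atoms)
F1 = F0 ∪ {above(a,a), above(b,a), above(c,a), above(d,a), linked(b), linked(c), linked(d), ready(a,a), ready(b,b), ready(c,c), ready(d,d)}  (17 atoms)
F2 = F1 ∪ {above(a,b), above(a,c), above(a,d), above(b,b), above(b,c), above(b,d), above(c,b), above(c,c), above(d,b), above(d,c), above(d,d)}  (28 atoms)
goal ⊆ F2  ⇒  h_max = 2

2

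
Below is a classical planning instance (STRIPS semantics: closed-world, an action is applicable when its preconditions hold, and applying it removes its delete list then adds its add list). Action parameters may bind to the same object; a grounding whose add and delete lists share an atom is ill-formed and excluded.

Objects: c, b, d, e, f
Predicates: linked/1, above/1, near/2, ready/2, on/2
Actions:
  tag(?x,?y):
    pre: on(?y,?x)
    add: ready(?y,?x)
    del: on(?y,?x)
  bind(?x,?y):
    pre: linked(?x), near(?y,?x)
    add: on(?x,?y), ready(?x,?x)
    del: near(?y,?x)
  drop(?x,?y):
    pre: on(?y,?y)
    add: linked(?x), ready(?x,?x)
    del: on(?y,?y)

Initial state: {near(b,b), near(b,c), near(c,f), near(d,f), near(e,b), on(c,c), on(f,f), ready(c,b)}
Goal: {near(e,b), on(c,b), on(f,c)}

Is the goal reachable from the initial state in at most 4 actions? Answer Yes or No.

1. drop(c,c)  →  {linked(c), near(b,b), near(b,c), near(c,f), near(d,f), near(e,b), on(f,f), ready(c,b), ready(c,c)}
2. bind(c,b)  →  {linked(c), near(b,b), near(c,f), near(d,f), near(e,b), on(c,b), on(f,f), ready(c,b), ready(c,c)}
3. drop(f,f)  →  {linked(c), linked(f), near(b,b), near(c,f), near(d,f), near(e,b), on(c,b), ready(c,b), ready(c,c), ready(f,f)}
4. bind(f,c)  →  {linked(c), linked(f), near(b,b), near(d,f), near(e,b), on(c,b), on(f,c), ready(c,b), ready(c,c), ready(f,f)}
optimal plan length = 4; 4 ≤ 4

Yes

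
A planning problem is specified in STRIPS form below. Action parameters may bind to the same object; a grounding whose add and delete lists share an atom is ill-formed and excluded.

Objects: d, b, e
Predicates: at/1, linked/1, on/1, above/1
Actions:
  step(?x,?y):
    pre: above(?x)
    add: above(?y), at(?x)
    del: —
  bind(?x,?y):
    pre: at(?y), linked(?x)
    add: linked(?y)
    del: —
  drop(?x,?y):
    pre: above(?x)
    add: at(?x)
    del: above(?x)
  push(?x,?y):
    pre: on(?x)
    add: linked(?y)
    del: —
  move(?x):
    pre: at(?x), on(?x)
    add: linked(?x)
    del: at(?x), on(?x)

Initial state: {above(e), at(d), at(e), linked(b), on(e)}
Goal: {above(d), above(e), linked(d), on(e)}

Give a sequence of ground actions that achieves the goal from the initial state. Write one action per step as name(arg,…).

1. step(e,d)  →  {above(d), above(e), at(d), at(e), linked(b), on(e)}
2. bind(b,d)  →  {above(d), above(e), at(d), at(e), linked(b), linked(d), on(e)}

step(e,d); bind(b,d)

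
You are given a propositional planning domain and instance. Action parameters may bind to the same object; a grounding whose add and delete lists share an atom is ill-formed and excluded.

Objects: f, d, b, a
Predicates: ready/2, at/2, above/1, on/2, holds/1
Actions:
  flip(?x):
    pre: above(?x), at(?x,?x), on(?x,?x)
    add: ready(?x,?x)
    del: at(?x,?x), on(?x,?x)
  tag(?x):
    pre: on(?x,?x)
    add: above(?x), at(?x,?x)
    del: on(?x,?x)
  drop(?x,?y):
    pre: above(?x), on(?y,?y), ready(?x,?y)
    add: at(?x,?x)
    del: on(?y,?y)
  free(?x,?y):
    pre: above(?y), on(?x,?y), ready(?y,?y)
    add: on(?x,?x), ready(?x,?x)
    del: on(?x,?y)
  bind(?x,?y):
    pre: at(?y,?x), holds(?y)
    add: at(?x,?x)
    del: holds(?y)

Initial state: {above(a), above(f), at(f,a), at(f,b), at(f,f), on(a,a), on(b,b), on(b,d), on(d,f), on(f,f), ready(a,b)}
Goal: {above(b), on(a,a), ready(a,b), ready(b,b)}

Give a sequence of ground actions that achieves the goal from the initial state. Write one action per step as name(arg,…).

1. flip(f)  →  {above(a), above(f), at(f,a), at(f,b), on(a,a), on(b,b), on(b,d), on(d,f), ready(a,b), ready(f,f)}
2. tag(b)  →  {above(a), above(b), above(f), at(b,b), at(f,a), at(f,b), on(a,a), on(b,d), on(d,f), ready(a,b), ready(f,f)}
3. free(d,f)  →  {above(a), above(b), above(f), at(b,b), at(f,a), at(f,b), on(a,a), on(b,d), on(d,d), ready(a,b), ready(d,d), ready(f,f)}
4. tag(d)  →  {above(a), above(b), above(d), above(f), at(b,b), at(d,d), at(f,a), at(f,b), on(a,a), on(b,d), ready(a,b), ready(d,d), ready(f,f)}
5. free(b,d)  →  {above(a), above(b), above(d), above(f), at(b,b), at(d,d), at(f,a), at(f,b), on(a,a), on(b,b), ready(a,b), ready(b,b), ready(d,d), ready(f,f)}

flip(f); tag(b); free(d,f); tag(d); free(b,d)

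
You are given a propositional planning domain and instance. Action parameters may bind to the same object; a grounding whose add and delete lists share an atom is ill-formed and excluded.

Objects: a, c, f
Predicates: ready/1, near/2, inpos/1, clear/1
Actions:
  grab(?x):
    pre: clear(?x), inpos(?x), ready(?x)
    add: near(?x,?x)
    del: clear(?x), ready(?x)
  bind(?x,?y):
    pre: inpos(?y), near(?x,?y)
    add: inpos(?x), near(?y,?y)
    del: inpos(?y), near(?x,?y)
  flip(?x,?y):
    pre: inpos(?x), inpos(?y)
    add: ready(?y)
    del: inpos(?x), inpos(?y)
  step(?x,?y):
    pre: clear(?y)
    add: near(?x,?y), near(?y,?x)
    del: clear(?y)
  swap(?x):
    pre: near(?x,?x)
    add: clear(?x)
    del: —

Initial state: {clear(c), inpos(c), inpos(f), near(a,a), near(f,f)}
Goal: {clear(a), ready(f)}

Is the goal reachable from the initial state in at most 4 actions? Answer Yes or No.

Yes

1. flip(c,f)  →  {clear(c), near(a,a), near(f,f), ready(f)}
2. swap(a)  →  {clear(a), clear(c), near(a,a), near(f,f), ready(f)}
optimal plan length = 2; 2 ≤ 4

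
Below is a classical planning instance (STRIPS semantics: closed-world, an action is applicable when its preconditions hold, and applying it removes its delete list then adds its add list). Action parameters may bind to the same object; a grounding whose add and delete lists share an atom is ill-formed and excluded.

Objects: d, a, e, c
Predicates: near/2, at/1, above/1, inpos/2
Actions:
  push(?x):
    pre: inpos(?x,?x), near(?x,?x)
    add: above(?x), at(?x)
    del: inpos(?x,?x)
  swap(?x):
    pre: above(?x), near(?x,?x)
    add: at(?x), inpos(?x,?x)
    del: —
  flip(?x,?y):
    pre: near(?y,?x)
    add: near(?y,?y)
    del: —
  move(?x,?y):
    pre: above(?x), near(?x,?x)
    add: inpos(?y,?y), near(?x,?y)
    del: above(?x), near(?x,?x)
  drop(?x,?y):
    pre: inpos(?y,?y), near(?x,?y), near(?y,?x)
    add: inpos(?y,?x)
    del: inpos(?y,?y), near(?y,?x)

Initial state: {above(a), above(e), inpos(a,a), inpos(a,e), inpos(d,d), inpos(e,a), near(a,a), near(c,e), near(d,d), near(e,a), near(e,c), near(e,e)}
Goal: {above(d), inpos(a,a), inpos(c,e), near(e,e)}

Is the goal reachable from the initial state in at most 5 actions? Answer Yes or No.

1. push(d)  →  {above(a), above(d), above(e), at(d), inpos(a,a), inpos(a,e), inpos(e,a), near(a,a), near(c,e), near(d,d), near(e,a), near(e,c), near(e,e)}
2. move(a,c)  →  {above(d), above(e), at(d), inpos(a,a), inpos(a,e), inpos(c,c), inpos(e,a), near(a,c), near(c,e), near(d,d), near(e,a), near(e,c), near(e,e)}
3. drop(e,c)  →  {above(d), above(e), at(d), inpos(a,a), inpos(a,e), inpos(c,e), inpos(e,a), near(a,c), near(d,d), near(e,a), near(e,c), near(e,e)}
optimal plan length = 3; 3 ≤ 5

Yes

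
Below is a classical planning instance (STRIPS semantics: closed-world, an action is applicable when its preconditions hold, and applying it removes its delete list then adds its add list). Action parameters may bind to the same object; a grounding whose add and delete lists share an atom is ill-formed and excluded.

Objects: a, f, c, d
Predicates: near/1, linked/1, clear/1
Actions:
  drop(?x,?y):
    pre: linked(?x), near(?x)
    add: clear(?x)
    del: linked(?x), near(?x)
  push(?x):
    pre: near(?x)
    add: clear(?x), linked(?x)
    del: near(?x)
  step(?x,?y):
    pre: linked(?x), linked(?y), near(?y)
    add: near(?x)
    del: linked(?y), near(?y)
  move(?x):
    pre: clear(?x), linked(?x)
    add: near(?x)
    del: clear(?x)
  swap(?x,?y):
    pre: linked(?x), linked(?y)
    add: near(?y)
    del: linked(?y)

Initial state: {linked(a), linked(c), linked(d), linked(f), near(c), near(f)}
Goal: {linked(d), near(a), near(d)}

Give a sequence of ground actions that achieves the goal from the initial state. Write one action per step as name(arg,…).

1. step(a,f)  →  {linked(a), linked(c), linked(d), near(a), near(c)}
2. step(d,c)  →  {linked(a), linked(d), near(a), near(d)}

step(a,f); step(d,c)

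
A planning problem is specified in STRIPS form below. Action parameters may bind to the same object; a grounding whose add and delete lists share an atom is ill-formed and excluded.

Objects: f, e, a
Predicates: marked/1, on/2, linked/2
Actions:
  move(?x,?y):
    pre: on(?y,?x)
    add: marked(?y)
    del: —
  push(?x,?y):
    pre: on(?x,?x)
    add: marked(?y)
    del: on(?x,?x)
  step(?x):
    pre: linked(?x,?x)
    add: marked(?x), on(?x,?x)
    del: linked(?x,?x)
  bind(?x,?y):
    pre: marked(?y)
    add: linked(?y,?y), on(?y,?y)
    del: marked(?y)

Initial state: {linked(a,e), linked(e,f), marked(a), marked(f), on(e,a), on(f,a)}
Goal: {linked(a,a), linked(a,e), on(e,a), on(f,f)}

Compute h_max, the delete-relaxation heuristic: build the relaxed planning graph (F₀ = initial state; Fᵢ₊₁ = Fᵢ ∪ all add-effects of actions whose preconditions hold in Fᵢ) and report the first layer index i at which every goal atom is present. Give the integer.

F0 = init (6 atoms)
F1 = F0 ∪ {linked(a,a), linked(f,f), marked(e), on(a,a), on(f,f)}  (11 atoms)
goal ⊆ F1  ⇒  h_max = 1

1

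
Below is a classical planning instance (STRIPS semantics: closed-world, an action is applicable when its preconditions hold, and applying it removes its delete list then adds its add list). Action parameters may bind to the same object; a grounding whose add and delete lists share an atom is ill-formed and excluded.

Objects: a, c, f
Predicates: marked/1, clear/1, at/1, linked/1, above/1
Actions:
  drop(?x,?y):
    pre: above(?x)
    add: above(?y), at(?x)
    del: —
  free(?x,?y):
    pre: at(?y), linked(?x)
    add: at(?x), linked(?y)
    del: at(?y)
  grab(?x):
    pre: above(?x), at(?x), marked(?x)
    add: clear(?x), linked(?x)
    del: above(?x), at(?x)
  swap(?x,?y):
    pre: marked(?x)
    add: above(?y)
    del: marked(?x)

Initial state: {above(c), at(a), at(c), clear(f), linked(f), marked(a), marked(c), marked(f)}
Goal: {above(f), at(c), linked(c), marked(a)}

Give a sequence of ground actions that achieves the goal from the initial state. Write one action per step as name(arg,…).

1. free(f,c)  →  {above(c), at(a), at(f), clear(f), linked(c), linked(f), marked(a), marked(c), marked(f)}
2. drop(c,f)  →  {above(c), above(f), at(a), at(c), at(f), clear(f), linked(c), linked(f), marked(a), marked(c), marked(f)}

free(f,c); drop(c,f)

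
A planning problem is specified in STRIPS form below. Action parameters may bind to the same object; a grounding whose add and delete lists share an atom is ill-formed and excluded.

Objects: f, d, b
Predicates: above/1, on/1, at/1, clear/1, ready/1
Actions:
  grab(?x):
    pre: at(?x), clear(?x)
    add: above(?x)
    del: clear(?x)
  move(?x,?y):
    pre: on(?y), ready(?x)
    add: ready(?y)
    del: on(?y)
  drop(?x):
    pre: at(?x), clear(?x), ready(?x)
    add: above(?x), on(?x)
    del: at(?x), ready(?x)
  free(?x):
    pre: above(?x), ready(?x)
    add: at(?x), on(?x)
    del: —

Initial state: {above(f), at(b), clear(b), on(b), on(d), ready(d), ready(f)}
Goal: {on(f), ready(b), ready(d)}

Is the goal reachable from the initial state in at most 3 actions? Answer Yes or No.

1. move(f,b)  →  {above(f), at(b), clear(b), on(d), ready(b), ready(d), ready(f)}
2. free(f)  →  {above(f), at(b), at(f), clear(b), on(d), on(f), ready(b), ready(d), ready(f)}
optimal plan length = 2; 2 ≤ 3

Yes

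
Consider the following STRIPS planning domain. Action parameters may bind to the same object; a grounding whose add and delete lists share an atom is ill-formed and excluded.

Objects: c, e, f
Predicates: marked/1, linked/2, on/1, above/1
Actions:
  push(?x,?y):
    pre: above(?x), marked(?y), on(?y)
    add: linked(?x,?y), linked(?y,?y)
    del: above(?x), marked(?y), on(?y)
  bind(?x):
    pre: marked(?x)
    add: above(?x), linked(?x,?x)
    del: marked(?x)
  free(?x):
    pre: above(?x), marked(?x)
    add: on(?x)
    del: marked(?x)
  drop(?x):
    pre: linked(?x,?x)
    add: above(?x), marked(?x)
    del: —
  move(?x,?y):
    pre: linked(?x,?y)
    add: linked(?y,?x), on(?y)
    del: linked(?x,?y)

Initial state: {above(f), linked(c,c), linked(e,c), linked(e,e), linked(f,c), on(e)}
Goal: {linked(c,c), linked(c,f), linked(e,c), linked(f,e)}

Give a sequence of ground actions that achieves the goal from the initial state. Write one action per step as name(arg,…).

drop(e); push(f,e); move(f,c)

1. drop(e)  →  {above(e), above(f), linked(c,c), linked(e,c), linked(e,e), linked(f,c), marked(e), on(e)}
2. push(f,e)  →  {above(e), linked(c,c), linked(e,c), linked(e,e), linked(f,c), linked(f,e)}
3. move(f,c)  →  {above(e), linked(c,c), linked(c,f), linked(e,c), linked(e,e), linked(f,e), on(c)}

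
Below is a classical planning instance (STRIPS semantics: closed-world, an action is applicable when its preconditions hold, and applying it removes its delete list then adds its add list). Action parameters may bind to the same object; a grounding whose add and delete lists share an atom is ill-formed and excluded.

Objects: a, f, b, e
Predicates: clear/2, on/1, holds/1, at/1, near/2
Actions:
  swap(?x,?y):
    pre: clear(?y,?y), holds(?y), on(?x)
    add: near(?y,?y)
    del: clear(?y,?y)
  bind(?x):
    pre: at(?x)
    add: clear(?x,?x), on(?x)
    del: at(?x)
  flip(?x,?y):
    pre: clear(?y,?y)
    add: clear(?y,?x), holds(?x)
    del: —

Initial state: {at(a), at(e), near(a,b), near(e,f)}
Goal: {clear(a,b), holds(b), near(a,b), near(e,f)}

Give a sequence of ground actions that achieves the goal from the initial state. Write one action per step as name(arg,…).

bind(a); flip(b,a)

1. bind(a)  →  {at(e), clear(a,a), near(a,b), near(e,f), on(a)}
2. flip(b,a)  →  {at(e), clear(a,a), clear(a,b), holds(b), near(a,b), near(e,f), on(a)}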